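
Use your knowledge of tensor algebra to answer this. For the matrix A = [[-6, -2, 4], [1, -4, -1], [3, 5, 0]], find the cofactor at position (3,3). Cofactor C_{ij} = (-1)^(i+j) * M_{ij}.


To find cofactor C_{33}, delete row 3 and column 3.
The resulting 2x2 submatrix is: [[-6, -2], [1, -4]]
Minor M_{33} = -6*-4 - -2*1
  = 24 - -2 = 26
Sign = (-1)^(3+3) = (-1)^6 = 1
Cofactor C_{33} = 1 * 26 = 26

26


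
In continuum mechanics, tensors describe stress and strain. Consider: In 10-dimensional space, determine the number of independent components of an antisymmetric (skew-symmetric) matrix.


An antisymmetric rank-2 tensor satisfies A_{ij} = -A_{ji}, so diagonal entries are zero.
The independent components are the upper-triangular entries: C(n, 2) = n(n-1)/2.
n = 10
C(10, 2) = 10 * 9 / 2 = 90 / 2 = 45

45


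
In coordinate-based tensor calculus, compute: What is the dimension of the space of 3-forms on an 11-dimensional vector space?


The dimension of the space of p-forms on an n-dimensional space is C(n, p).
n = 11, p = 3
C(11, 3) = 11! / (3! * 8!) = 165

165


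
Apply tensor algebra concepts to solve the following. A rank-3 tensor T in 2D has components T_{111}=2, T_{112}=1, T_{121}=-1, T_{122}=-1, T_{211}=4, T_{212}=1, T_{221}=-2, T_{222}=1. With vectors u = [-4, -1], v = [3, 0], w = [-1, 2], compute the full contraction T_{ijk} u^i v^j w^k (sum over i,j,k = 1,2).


S = sum over i,j,k of T_{ijk} u_i v_j w_k. Expanding all 8 terms:
T_{111}*u_1*v_1*w_1 = 2*-4*3*-1 = 24  (running total: 24)
T_{112}*u_1*v_1*w_2 = 1*-4*3*2 = -24  (running total: 0)
T_{121}*u_1*v_2*w_1 = -1*-4*0*-1 = 0  (running total: 0)
T_{122}*u_1*v_2*w_2 = -1*-4*0*2 = 0  (running total: 0)
T_{211}*u_2*v_1*w_1 = 4*-1*3*-1 = 12  (running total: 12)
T_{212}*u_2*v_1*w_2 = 1*-1*3*2 = -6  (running total: 6)
T_{221}*u_2*v_2*w_1 = -2*-1*0*-1 = 0  (running total: 6)
T_{222}*u_2*v_2*w_2 = 1*-1*0*2 = 0  (running total: 6)
S = 6

6


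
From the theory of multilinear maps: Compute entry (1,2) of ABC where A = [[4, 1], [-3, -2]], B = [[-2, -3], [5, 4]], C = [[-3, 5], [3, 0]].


(ABC)_{12} = sum_m (AB)_{1m} C_{m2}. First compute row 1 of AB.
(AB)_{11} = 4*-2 + 1*5 = -3
(AB)_{12} = 4*-3 + 1*4 = -8
Now contract with column 2 of C:
(AB)_{11} * C_{12} = -3 * 5 = -15
(AB)_{12} * C_{22} = -8 * 0 = 0
(ABC)_{12} = -15 + 0 = -15

-15


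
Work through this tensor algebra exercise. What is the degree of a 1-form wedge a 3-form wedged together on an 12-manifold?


The degree of a wedge product is the sum of the degrees of the individual forms.
Degrees: 1, 3
Total degree = 1 + 3 = 4

4


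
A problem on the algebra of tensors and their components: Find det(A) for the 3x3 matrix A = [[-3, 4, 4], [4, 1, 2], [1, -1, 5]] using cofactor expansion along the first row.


Expanding along the first row, det(A) = a11*M_11 - a12*M_12 + a13*M_13, where M_1j is the (1,j) minor.
Minor M_11 = 1*5 - 2*-1 = 7
Minor M_12 = 4*5 - 2*1 = 18
Minor M_13 = 4*-1 - 1*1 = -5
det = -3*(7) - 4*(18) + 4*(-5)
    = -21 - 72 + -20
    = -113

-113


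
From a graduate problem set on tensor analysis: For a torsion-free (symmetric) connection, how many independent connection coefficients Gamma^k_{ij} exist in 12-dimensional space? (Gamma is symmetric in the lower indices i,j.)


Christoffel symbols Gamma^k_{ij} are symmetric in i,j, so there are d * d(d+1)/2 independent symbols.
d = 12
d(d+1)/2 = 12 * 13 / 2 = 78
Total = 12 * 78 = 936

936


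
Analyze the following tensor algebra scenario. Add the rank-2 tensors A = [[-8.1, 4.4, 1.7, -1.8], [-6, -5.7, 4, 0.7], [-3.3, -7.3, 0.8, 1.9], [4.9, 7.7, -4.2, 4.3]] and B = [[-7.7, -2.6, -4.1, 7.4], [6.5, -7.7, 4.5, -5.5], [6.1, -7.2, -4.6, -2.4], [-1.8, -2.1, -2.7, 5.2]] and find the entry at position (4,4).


Tensor addition is component-wise: (A + B)_{ij} = A_{ij} + B_{ij}.
A_{44} = 4.3
B_{44} = 5.2
(A + B)_{44} = 4.3 + 5.2 = 9.5

9.5


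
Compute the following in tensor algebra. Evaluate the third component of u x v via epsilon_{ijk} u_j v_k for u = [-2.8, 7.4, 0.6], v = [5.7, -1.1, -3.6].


(u x v)_3 = sum_{j,k} epsilon_{3jk} u_j v_k. Only permutations of (1,2,3) contribute; the two non-zero terms are:
eps_{312} u_1 v_2 = 1 * -2.8 * -1.1 = 3.08
eps_{321} u_2 v_1 = -1 * 7.4 * 5.7 = -42.18
(u x v)_3 = -39.1

-39.1


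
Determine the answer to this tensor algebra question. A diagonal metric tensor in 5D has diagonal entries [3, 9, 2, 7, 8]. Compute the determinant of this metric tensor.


For a diagonal metric, the determinant is the product of diagonal entries.
Diagonal entries: 3, 9, 2, 7, 8
det(g) = 3 * 9 * 2 * 7 * 8 = 3024

3024


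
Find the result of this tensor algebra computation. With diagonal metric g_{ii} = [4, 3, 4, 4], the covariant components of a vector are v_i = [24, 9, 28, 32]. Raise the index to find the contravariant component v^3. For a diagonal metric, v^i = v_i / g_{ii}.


To raise an index with a diagonal metric: v^i = v_i / g_{ii}.
For index 3: v_3 = 28, g_{33} = 4
v^3 = 28 / 4 = 7

7


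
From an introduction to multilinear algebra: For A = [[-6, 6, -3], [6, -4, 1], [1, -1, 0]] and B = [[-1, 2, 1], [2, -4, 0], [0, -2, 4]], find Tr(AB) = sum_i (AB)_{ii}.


Tr(AB) = sum_i (AB)_{ii} where (AB)_{ii} = sum_k A_{ik} B_{ki}.
(AB)_{11} = -6*-1 + 6*2 + -3*0 = 18
(AB)_{22} = 6*2 + -4*-4 + 1*-2 = 26
(AB)_{33} = 1*1 + -1*0 + 0*4 = 1
Tr(AB) = 18 + 26 + 1 = 45

45


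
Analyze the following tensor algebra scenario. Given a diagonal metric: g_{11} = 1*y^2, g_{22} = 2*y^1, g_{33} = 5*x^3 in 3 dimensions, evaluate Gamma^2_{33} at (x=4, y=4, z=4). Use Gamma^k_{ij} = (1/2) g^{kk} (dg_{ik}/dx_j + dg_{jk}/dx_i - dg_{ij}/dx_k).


For a diagonal metric, Gamma^k_{ij} = (1/2) g^{kk} (dg_{ik}/dx_j + dg_{jk}/dx_i - dg_{ij}/dx_k).
The metric is diagonal, so g_{ab} = 0 for a != b.
At the given point: g_{11} = 16, g_{22} = 8, g_{33} = 320
g^{22} = 1/8
dg_{32}/dx_3 = 0 (off-diagonal)
dg_{32}/dx_3 = 0 (off-diagonal)
dg_{33}/dx_2 = dg_{33}/dx_2 = 0
Numerator = 0 + 0 - 0 = 0
Gamma^2_{33} = 0 / (2 * 8) = 0

0


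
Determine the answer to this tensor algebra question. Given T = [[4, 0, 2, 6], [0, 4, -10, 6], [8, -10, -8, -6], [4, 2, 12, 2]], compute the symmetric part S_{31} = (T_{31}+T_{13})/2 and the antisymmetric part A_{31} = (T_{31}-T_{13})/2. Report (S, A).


T_{31} = 8
T_{13} = 2
S_{31} = (8 + 2)/2 = 10/2 = 5
A_{31} = (8 - 2)/2 = 6/2 = 3
Check: S + A = 5 + 3 = 8 = T_{31}.

(5, 3)


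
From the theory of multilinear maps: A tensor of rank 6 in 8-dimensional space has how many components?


The number of components of a rank-r tensor in d dimensions is d^r.
Here d = 8 and r = 6.
8^6 = 262144

262144


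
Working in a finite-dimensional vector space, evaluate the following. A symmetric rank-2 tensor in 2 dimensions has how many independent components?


A symmetric rank-2 tensor in d dimensions has d(d+1)/2 independent components.
d = 2
d(d+1)/2 = 2 * 3 / 2 = 6 / 2 = 3

3


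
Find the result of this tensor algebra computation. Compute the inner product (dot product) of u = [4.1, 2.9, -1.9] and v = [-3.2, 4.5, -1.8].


The inner product u . v = sum of u_i * v_i.
Term-by-term: 4.1 * -3.2, 2.9 * 4.5, -1.9 * -1.8
Products: -13.12, 13.05, 3.42
Sum = -13.12 + 13.05 + 3.42 = 3.35

3.35


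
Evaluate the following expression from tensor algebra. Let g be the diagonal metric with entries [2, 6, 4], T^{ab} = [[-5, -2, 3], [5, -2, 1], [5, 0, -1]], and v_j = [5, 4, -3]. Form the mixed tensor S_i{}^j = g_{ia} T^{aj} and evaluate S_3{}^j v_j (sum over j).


Step 1: lower the first index. For a diagonal metric, g_{ia} T^{aj} = g_{ii} T^{ij} (no sum on i).
g_{33} = 4
S_3{}^1 = 4 * T^{31} = 4 * 5 = 20
S_3{}^2 = 4 * T^{32} = 4 * 0 = 0
S_3{}^3 = 4 * T^{33} = 4 * -1 = -4
Step 2: contract S_3{}^j with v_j.
S_3{}^1 * v_1 = 20 * 5 = 100
S_3{}^2 * v_2 = 0 * 4 = 0
S_3{}^3 * v_3 = -4 * -3 = 12
Result = 100 + 0 + 12 = 112

112


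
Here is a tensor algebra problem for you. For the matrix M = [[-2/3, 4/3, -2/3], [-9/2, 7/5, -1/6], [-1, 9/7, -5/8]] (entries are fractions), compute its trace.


The trace is the sum of diagonal entries.
Diagonal: M[1,1] = -2/3, M[2,2] = 7/5, M[3,3] = -5/8
Tr(M) = -2/3 + 7/5 + -5/8
Computing step by step:
After adding M[1,1]: -2/3
After adding M[2,2]: 11/15
After adding M[3,3]: 13/120
Tr(M) = 13/120

13/120


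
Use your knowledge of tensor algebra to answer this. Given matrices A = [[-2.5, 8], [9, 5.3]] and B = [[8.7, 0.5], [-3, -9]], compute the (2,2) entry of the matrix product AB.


(AB)_{ij} = sum_k A_{ik} B_{kj}.
For i=2, j=2:
A_{21} * B_{12} = 9 * 0.5 = 4.5
A_{22} * B_{22} = 5.3 * -9 = -47.7
Sum = 4.5 + -47.7 = -43.2

-43.2


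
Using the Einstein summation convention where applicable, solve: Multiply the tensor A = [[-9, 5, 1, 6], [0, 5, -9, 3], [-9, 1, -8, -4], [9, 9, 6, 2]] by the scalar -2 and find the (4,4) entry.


Scalar multiplication: (cA)_{ij} = c * A_{ij}.
c = -2
A_{44} = 2
(cA)_{44} = -2 * 2 = -4

-4


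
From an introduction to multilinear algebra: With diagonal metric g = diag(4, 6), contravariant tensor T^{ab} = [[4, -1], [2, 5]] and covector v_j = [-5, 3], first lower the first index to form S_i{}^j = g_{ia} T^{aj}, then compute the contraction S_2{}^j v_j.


Step 1: lower the first index. For a diagonal metric, g_{ia} T^{aj} = g_{ii} T^{ij} (no sum on i).
g_{22} = 6
S_2{}^1 = 6 * T^{21} = 6 * 2 = 12
S_2{}^2 = 6 * T^{22} = 6 * 5 = 30
Step 2: contract S_2{}^j with v_j.
S_2{}^1 * v_1 = 12 * -5 = -60
S_2{}^2 * v_2 = 30 * 3 = 90
Result = -60 + 90 = 30

30


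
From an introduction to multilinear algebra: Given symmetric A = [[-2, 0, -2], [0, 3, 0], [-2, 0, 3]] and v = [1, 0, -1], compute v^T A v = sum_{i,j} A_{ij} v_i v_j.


First compute Av:
(Av)_1 = -2*1 + 0*0 + -2*-1 = 0
(Av)_2 = 0*1 + 3*0 + 0*-1 = 0
(Av)_3 = -2*1 + 0*0 + 3*-1 = -5
Av = [0, 0, -5]
Then v^T (Av) = 1*0 + 0*0 + -1*-5
= 0 + 0 + 5 = 5

5


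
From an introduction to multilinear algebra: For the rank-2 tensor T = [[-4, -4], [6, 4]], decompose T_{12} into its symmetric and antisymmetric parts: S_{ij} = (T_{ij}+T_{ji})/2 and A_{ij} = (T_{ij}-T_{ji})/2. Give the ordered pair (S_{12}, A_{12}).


T_{12} = -4
T_{21} = 6
S_{12} = (-4 + 6)/2 = 2/2 = 1
A_{12} = (-4 - 6)/2 = -10/2 = -5
Check: S + A = 1 + -5 = -4 = T_{12}.

(1, -5)


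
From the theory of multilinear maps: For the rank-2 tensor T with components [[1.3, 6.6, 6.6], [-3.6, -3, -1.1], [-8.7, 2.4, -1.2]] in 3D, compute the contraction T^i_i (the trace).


The contraction (trace) of a rank-2 tensor is the sum of its diagonal elements.
Diagonal entries: A[1,1] = 1.3, A[2,2] = -3, A[3,3] = -1.2
Tr(A) = 1.3 + -3 + -1.2 = -2.9

-2.9


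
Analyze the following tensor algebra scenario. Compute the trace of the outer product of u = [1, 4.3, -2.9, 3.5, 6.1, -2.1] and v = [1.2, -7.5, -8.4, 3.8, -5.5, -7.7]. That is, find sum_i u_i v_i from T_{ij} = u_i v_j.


The outer product gives T_{ij} = u_i v_j.
The trace (contraction) is Tr(T) = sum_i T_{ii} = sum_i u_i v_i.
Diagonal entries:
T_{11} = u_1 * v_1 = 1 * 1.2 = 1.2
T_{22} = u_2 * v_2 = 4.3 * -7.5 = -32.25
T_{33} = u_3 * v_3 = -2.9 * -8.4 = 24.36
T_{44} = u_4 * v_4 = 3.5 * 3.8 = 13.3
T_{55} = u_5 * v_5 = 6.1 * -5.5 = -33.55
T_{66} = u_6 * v_6 = -2.1 * -7.7 = 16.17
Tr(T) = 1.2 + -32.25 + 24.36 + 13.3 + -33.55 + 16.17 = -10.77

-10.77


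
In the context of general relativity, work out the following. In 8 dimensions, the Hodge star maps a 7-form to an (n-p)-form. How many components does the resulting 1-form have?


The Hodge dual of a p-form on an n-dimensional manifold is an (n-p)-form.
n = 8, p = 7, so dual degree = 8 - 7 = 1
The number of components is C(n, n-p) = C(8, 1) = 8

8


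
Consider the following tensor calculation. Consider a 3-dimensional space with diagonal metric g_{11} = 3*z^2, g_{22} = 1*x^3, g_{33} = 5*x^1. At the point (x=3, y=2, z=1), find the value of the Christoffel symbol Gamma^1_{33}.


For a diagonal metric, Gamma^k_{ij} = (1/2) g^{kk} (dg_{ik}/dx_j + dg_{jk}/dx_i - dg_{ij}/dx_k).
The metric is diagonal, so g_{ab} = 0 for a != b.
At the given point: g_{11} = 3, g_{22} = 27, g_{33} = 15
g^{11} = 1/3
dg_{31}/dx_3 = 0 (off-diagonal)
dg_{31}/dx_3 = 0 (off-diagonal)
dg_{33}/dx_1 = dg_{33}/dx_1 = 5
Numerator = 0 + 0 - 5 = -5
Gamma^1_{33} = -5 / (2 * 3) = -5/6

-5/6


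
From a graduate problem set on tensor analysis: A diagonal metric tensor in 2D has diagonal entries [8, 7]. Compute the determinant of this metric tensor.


For a diagonal metric, the determinant is the product of diagonal entries.
Diagonal entries: 8, 7
det(g) = 8 * 7 = 56

56


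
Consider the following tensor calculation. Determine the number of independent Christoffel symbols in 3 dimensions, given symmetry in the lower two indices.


Christoffel symbols Gamma^k_{ij} are symmetric in i,j, so there are d * d(d+1)/2 independent symbols.
d = 3
d(d+1)/2 = 3 * 4 / 2 = 6
Total = 3 * 6 = 18

18


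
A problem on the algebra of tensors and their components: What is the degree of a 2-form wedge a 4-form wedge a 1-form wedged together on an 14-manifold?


The degree of a wedge product is the sum of the degrees of the individual forms.
Degrees: 2, 4, 1
Total degree = 2 + 4 + 1 = 7

7


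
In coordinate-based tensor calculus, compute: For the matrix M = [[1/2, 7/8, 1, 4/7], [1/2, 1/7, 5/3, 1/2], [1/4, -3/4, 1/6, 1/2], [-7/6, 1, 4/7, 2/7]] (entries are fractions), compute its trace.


The trace is the sum of diagonal entries.
Diagonal: M[1,1] = 1/2, M[2,2] = 1/7, M[3,3] = 1/6, M[4,4] = 2/7
Tr(M) = 1/2 + 1/7 + 1/6 + 2/7
Computing step by step:
After adding M[1,1]: 1/2
After adding M[2,2]: 9/14
After adding M[3,3]: 17/21
After adding M[4,4]: 23/21
Tr(M) = 23/21

23/21


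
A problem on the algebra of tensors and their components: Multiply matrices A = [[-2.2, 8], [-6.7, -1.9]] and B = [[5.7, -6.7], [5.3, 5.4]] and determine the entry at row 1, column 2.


(AB)_{ij} = sum_k A_{ik} B_{kj}.
For i=1, j=2:
A_{11} * B_{12} = -2.2 * -6.7 = 14.74
A_{12} * B_{22} = 8 * 5.4 = 43.2
Sum = 14.74 + 43.2 = 57.94

57.94


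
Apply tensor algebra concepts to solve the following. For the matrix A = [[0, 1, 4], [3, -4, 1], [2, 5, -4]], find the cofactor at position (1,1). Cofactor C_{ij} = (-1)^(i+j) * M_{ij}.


To find cofactor C_{11}, delete row 1 and column 1.
The resulting 2x2 submatrix is: [[-4, 1], [5, -4]]
Minor M_{11} = -4*-4 - 1*5
  = 16 - 5 = 11
Sign = (-1)^(1+1) = (-1)^2 = 1
Cofactor C_{11} = 1 * 11 = 11

11


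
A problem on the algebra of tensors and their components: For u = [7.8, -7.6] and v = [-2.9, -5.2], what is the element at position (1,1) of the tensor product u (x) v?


The outer product entry T_{ij} = u_i * v_j.
We need i=1, j=1.
u_1 = 7.8, v_1 = -2.9
T_{1,1} = 7.8 * -2.9 = -22.62

-22.62


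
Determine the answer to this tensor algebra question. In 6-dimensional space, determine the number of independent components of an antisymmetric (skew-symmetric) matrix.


An antisymmetric rank-2 tensor satisfies A_{ij} = -A_{ji}, so diagonal entries are zero.
The independent components are the upper-triangular entries: C(n, 2) = n(n-1)/2.
n = 6
C(6, 2) = 6 * 5 / 2 = 30 / 2 = 15

15


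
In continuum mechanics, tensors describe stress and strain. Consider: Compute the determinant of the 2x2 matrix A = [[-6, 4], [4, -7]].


For a 2x2 matrix [[a, b], [c, d]], det = a*d - b*c.
a = -6, b = 4, c = 4, d = -7
a*d = -6 * -7 = 42
b*c = 4 * 4 = 16
det = 42 - 16 = 26

26


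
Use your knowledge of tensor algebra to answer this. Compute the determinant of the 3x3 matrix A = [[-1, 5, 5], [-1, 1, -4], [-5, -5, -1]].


Expanding along the first row, det(A) = a11*M_11 - a12*M_12 + a13*M_13, where M_1j is the (1,j) minor.
Minor M_11 = 1*-1 - -4*-5 = -21
Minor M_12 = -1*-1 - -4*-5 = -19
Minor M_13 = -1*-5 - 1*-5 = 10
det = -1*(-21) - 5*(-19) + 5*(10)
    = 21 - -95 + 50
    = 166

166


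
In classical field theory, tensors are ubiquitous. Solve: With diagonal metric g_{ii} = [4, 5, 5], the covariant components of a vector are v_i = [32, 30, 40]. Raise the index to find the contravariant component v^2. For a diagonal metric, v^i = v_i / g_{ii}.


To raise an index with a diagonal metric: v^i = v_i / g_{ii}.
For index 2: v_2 = 30, g_{22} = 5
v^2 = 30 / 5 = 6

6


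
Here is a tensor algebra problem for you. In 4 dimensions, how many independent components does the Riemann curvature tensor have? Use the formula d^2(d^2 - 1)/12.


The Riemann tensor in d dimensions has d^2(d^2 - 1)/12 independent components.
d = 4, so d^2 = 16
d^2 - 1 = 15
d^2(d^2 - 1) = 16 * 15 = 240
Divide by 12: 240 / 12 = 20

20


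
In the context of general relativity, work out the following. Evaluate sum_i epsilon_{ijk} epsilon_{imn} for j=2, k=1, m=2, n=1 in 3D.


Using the identity: epsilon_{ijk} epsilon_{imn} = delta_{jm} delta_{kn} - delta_{jn} delta_{km}.
delta_{22} = 1
delta_{11} = 1
delta_{21} = 0
delta_{12} = 0
Result = 1 * 1 - 0 * 0 = 1 - 0 = 1

1


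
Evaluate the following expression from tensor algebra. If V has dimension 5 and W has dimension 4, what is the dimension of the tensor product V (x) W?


The dimension of a tensor product is the product of dimensions.
dim(V) = 5, dim(W) = 4
dim(V (x) W) = 5 * 4 = 20

20


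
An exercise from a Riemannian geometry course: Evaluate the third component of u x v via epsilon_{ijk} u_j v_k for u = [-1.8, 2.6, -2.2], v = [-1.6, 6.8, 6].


(u x v)_3 = sum_{j,k} epsilon_{3jk} u_j v_k. Only permutations of (1,2,3) contribute; the two non-zero terms are:
eps_{312} u_1 v_2 = 1 * -1.8 * 6.8 = -12.24
eps_{321} u_2 v_1 = -1 * 2.6 * -1.6 = 4.16
(u x v)_3 = -8.08

-8.08


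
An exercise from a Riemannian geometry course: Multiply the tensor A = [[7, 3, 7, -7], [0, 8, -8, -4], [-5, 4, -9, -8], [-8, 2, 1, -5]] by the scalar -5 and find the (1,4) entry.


Scalar multiplication: (cA)_{ij} = c * A_{ij}.
c = -5
A_{14} = -7
(cA)_{14} = -5 * -7 = 35

35


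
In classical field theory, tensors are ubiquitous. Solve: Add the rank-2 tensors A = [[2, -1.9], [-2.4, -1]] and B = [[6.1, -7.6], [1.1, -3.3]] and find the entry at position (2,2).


Tensor addition is component-wise: (A + B)_{ij} = A_{ij} + B_{ij}.
A_{22} = -1
B_{22} = -3.3
(A + B)_{22} = -1 + -3.3 = -4.3

-4.3


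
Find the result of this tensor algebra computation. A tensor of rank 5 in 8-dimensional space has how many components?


The number of components of a rank-r tensor in d dimensions is d^r.
Here d = 8 and r = 5.
8^5 = 32768

32768


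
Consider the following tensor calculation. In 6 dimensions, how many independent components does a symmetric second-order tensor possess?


A symmetric rank-2 tensor in d dimensions has d(d+1)/2 independent components.
d = 6
d(d+1)/2 = 6 * 7 / 2 = 42 / 2 = 21

21


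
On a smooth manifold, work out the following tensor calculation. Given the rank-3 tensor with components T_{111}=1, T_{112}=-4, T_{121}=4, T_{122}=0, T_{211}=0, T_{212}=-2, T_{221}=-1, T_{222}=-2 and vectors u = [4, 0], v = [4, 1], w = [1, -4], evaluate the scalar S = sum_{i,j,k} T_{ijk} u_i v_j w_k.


S = sum over i,j,k of T_{ijk} u_i v_j w_k. Expanding all 8 terms:
T_{111}*u_1*v_1*w_1 = 1*4*4*1 = 16  (running total: 16)
T_{112}*u_1*v_1*w_2 = -4*4*4*-4 = 256  (running total: 272)
T_{121}*u_1*v_2*w_1 = 4*4*1*1 = 16  (running total: 288)
T_{122}*u_1*v_2*w_2 = 0*4*1*-4 = 0  (running total: 288)
T_{211}*u_2*v_1*w_1 = 0*0*4*1 = 0  (running total: 288)
T_{212}*u_2*v_1*w_2 = -2*0*4*-4 = 0  (running total: 288)
T_{221}*u_2*v_2*w_1 = -1*0*1*1 = 0  (running total: 288)
T_{222}*u_2*v_2*w_2 = -2*0*1*-4 = 0  (running total: 288)
S = 288

288


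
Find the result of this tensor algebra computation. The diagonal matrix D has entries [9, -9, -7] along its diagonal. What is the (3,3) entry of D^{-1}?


For a diagonal matrix, the inverse has entries (D^{-1})_{ii} = 1/d_{ii}.
The diagonal entries are: d_{11} = 9, d_{22} = -9, d_{33} = -7
We need (D^{-1})_{33} = 1/d_{33} = 1/-7 = -1/7

-1/7


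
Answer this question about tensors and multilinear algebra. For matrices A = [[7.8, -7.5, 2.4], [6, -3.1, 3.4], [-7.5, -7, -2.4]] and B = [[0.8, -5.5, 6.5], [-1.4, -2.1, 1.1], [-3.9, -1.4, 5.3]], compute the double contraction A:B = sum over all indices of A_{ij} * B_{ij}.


A:B = sum over all i,j of A_{ij} * B_{ij}.
Row 1: 7.8*0.8=6.24, -7.5*-5.5=41.25, 2.4*6.5=15.6 => row sum = 63.09
Row 2: 6*-1.4=-8.4, -3.1*-2.1=6.51, 3.4*1.1=3.74 => row sum = 1.85
Row 3: -7.5*-3.9=29.25, -7*-1.4=9.8, -2.4*5.3=-12.72 => row sum = 26.33
Total = 63.09 + 1.85 + 26.33 = 91.27

91.27


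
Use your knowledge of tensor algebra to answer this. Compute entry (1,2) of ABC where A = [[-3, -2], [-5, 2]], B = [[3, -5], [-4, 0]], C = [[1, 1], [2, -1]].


(ABC)_{12} = sum_m (AB)_{1m} C_{m2}. First compute row 1 of AB.
(AB)_{11} = -3*3 + -2*-4 = -1
(AB)_{12} = -3*-5 + -2*0 = 15
Now contract with column 2 of C:
(AB)_{11} * C_{12} = -1 * 1 = -1
(AB)_{12} * C_{22} = 15 * -1 = -15
(ABC)_{12} = -1 + -15 = -16

-16


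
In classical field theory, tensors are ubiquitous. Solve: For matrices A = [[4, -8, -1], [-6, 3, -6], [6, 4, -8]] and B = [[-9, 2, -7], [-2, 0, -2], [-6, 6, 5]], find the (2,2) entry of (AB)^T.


(AB)^T_{ij} = (AB)_{ji} = sum_k A_{jk} B_{ki}.
For i=2, j=2 we need (AB)_{22}:
A_{21} * B_{12} = -6 * 2 = -12
A_{22} * B_{22} = 3 * 0 = 0
A_{23} * B_{32} = -6 * 6 = -36
Sum = -12 + 0 + -36 = -48

-48


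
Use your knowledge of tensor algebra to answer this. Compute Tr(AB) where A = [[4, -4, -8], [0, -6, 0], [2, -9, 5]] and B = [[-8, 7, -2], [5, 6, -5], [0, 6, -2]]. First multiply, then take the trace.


Tr(AB) = sum_i (AB)_{ii} where (AB)_{ii} = sum_k A_{ik} B_{ki}.
(AB)_{11} = 4*-8 + -4*5 + -8*0 = -52
(AB)_{22} = 0*7 + -6*6 + 0*6 = -36
(AB)_{33} = 2*-2 + -9*-5 + 5*-2 = 31
Tr(AB) = -52 + -36 + 31 = -57

-57


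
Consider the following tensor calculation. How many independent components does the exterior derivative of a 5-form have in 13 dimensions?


The exterior derivative of a p-form is a (p+1)-form.
Its number of independent components is C(n, p+1).
n = 13, p+1 = 6
C(13, 6) = 1716

1716


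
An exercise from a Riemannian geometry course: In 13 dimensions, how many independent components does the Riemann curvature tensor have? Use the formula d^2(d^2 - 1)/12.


The Riemann tensor in d dimensions has d^2(d^2 - 1)/12 independent components.
d = 13, so d^2 = 169
d^2 - 1 = 168
d^2(d^2 - 1) = 169 * 168 = 28392
Divide by 12: 28392 / 12 = 2366

2366


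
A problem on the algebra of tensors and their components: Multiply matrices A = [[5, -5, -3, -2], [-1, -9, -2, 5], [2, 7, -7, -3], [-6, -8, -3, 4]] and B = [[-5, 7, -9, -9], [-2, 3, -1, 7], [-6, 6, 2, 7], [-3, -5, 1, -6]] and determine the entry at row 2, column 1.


(AB)_{ij} = sum_k A_{ik} B_{kj}.
For i=2, j=1:
A_{21} * B_{11} = -1 * -5 = 5
A_{22} * B_{21} = -9 * -2 = 18
A_{23} * B_{31} = -2 * -6 = 12
A_{24} * B_{41} = 5 * -3 = -15
Sum = 5 + 18 + 12 + -15 = 20

20


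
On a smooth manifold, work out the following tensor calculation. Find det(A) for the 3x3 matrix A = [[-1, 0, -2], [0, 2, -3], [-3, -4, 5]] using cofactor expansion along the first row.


Expanding along the first row, det(A) = a11*M_11 - a12*M_12 + a13*M_13, where M_1j is the (1,j) minor.
Minor M_11 = 2*5 - -3*-4 = -2
Minor M_12 = 0*5 - -3*-3 = -9
Minor M_13 = 0*-4 - 2*-3 = 6
det = -1*(-2) - 0*(-9) + -2*(6)
    = 2 - 0 + -12
    = -10

-10


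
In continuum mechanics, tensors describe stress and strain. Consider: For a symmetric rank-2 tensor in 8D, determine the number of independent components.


A symmetric rank-2 tensor in d dimensions has d(d+1)/2 independent components.
d = 8
d(d+1)/2 = 8 * 9 / 2 = 72 / 2 = 36

36


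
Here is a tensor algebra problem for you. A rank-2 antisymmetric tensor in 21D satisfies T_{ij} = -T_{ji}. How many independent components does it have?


An antisymmetric rank-2 tensor satisfies A_{ij} = -A_{ji}, so diagonal entries are zero.
The independent components are the upper-triangular entries: C(n, 2) = n(n-1)/2.
n = 21
C(21, 2) = 21 * 20 / 2 = 420 / 2 = 210

210


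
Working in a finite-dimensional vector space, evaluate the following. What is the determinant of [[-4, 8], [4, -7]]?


For a 2x2 matrix [[a, b], [c, d]], det = a*d - b*c.
a = -4, b = 8, c = 4, d = -7
a*d = -4 * -7 = 28
b*c = 8 * 4 = 32
det = 28 - 32 = -4

-4


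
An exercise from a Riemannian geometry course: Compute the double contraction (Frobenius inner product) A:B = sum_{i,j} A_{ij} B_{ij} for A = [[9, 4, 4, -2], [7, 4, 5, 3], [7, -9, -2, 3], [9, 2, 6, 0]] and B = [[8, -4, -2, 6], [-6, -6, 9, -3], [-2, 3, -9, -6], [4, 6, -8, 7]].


A:B = sum over all i,j of A_{ij} * B_{ij}.
Row 1: 9*8=72, 4*-4=-16, 4*-2=-8, -2*6=-12 => row sum = 36
Row 2: 7*-6=-42, 4*-6=-24, 5*9=45, 3*-3=-9 => row sum = -30
Row 3: 7*-2=-14, -9*3=-27, -2*-9=18, 3*-6=-18 => row sum = -41
Row 4: 9*4=36, 2*6=12, 6*-8=-48, 0*7=0 => row sum = 0
Total = 36 + -30 + -41 + 0 = -35

-35


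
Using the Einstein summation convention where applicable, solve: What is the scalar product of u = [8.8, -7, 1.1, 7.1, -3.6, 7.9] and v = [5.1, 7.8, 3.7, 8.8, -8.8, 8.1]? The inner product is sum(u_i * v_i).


The inner product u . v = sum of u_i * v_i.
Term-by-term: 8.8 * 5.1, -7 * 7.8, 1.1 * 3.7, 7.1 * 8.8, -3.6 * -8.8, 7.9 * 8.1
Products: 44.88, -54.6, 4.07, 62.48, 31.68, 63.99
Sum = 44.88 + -54.6 + 4.07 + 62.48 + 31.68 + 63.99 = 152.5

152.5


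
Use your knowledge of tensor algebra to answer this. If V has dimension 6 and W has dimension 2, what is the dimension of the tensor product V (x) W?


The dimension of a tensor product is the product of dimensions.
dim(V) = 6, dim(W) = 2
dim(V (x) W) = 6 * 2 = 12

12


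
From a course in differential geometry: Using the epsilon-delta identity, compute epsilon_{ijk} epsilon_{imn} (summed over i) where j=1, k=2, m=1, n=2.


Using the identity: epsilon_{ijk} epsilon_{imn} = delta_{jm} delta_{kn} - delta_{jn} delta_{km}.
delta_{11} = 1
delta_{22} = 1
delta_{12} = 0
delta_{21} = 0
Result = 1 * 1 - 0 * 0 = 1 - 0 = 1

1


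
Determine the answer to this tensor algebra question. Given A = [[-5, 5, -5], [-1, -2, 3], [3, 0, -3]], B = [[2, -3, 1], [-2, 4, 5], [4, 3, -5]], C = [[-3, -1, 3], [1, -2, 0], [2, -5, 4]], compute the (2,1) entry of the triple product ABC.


(ABC)_{21} = sum_m (AB)_{2m} C_{m1}. First compute row 2 of AB.
(AB)_{21} = -1*2 + -2*-2 + 3*4 = 14
(AB)_{22} = -1*-3 + -2*4 + 3*3 = 4
(AB)_{23} = -1*1 + -2*5 + 3*-5 = -26
Now contract with column 1 of C:
(AB)_{21} * C_{11} = 14 * -3 = -42
(AB)_{22} * C_{21} = 4 * 1 = 4
(AB)_{23} * C_{31} = -26 * 2 = -52
(ABC)_{21} = -42 + 4 + -52 = -90

-90


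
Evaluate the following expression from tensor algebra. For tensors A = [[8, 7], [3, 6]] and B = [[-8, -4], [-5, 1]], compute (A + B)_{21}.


Tensor addition is component-wise: (A + B)_{ij} = A_{ij} + B_{ij}.
A_{21} = 3
B_{21} = -5
(A + B)_{21} = 3 + -5 = -2

-2


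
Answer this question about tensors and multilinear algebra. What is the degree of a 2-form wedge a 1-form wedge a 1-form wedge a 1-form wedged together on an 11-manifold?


The degree of a wedge product is the sum of the degrees of the individual forms.
Degrees: 2, 1, 1, 1
Total degree = 2 + 1 + 1 + 1 = 5

5


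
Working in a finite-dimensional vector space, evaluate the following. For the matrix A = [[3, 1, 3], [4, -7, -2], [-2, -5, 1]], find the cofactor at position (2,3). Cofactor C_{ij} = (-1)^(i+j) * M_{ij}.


To find cofactor C_{23}, delete row 2 and column 3.
The resulting 2x2 submatrix is: [[3, 1], [-2, -5]]
Minor M_{23} = 3*-5 - 1*-2
  = -15 - -2 = -13
Sign = (-1)^(2+3) = (-1)^5 = -1
Cofactor C_{23} = -1 * -13 = 13

13


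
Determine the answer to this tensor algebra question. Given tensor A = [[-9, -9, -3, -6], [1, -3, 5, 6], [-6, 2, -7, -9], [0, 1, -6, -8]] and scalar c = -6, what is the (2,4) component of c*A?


Scalar multiplication: (cA)_{ij} = c * A_{ij}.
c = -6
A_{24} = 6
(cA)_{24} = -6 * 6 = -36

-36


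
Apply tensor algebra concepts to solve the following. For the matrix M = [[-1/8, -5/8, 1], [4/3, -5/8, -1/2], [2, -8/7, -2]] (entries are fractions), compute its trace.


The trace is the sum of diagonal entries.
Diagonal: M[1,1] = -1/8, M[2,2] = -5/8, M[3,3] = -2
Tr(M) = -1/8 + -5/8 + -2
Computing step by step:
After adding M[1,1]: -1/8
After adding M[2,2]: -3/4
After adding M[3,3]: -11/4
Tr(M) = -11/4

-11/4


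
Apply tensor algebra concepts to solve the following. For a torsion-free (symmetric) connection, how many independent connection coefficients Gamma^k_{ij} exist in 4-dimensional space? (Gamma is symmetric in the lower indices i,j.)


Christoffel symbols Gamma^k_{ij} are symmetric in i,j, so there are d * d(d+1)/2 independent symbols.
d = 4
d(d+1)/2 = 4 * 5 / 2 = 10
Total = 4 * 10 = 40

40


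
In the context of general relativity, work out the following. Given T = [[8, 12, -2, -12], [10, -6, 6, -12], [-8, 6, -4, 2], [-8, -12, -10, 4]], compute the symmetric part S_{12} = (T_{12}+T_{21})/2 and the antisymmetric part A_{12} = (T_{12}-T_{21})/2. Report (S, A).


T_{12} = 12
T_{21} = 10
S_{12} = (12 + 10)/2 = 22/2 = 11
A_{12} = (12 - 10)/2 = 2/2 = 1
Check: S + A = 11 + 1 = 12 = T_{12}.

(11, 1)


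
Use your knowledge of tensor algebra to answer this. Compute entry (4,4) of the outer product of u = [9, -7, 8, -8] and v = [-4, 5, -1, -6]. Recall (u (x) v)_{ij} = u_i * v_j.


The outer product entry T_{ij} = u_i * v_j.
We need i=4, j=4.
u_4 = -8, v_4 = -6
T_{4,4} = -8 * -6 = 48

48


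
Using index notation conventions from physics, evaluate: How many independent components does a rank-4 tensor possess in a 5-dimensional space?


The number of components of a rank-r tensor in d dimensions is d^r.
Here d = 5 and r = 4.
5^4 = 625

625


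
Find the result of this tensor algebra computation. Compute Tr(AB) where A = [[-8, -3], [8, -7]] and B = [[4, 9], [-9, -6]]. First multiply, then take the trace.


Tr(AB) = sum_i (AB)_{ii} where (AB)_{ii} = sum_k A_{ik} B_{ki}.
(AB)_{11} = -8*4 + -3*-9 = -5
(AB)_{22} = 8*9 + -7*-6 = 114
Tr(AB) = -5 + 114 = 109

109


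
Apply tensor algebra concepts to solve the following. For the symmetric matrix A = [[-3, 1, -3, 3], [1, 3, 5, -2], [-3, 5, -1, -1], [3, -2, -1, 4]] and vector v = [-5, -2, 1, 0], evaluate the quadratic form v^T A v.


First compute Av:
(Av)_1 = -3*-5 + 1*-2 + -3*1 + 3*0 = 10
(Av)_2 = 1*-5 + 3*-2 + 5*1 + -2*0 = -6
(Av)_3 = -3*-5 + 5*-2 + -1*1 + -1*0 = 4
(Av)_4 = 3*-5 + -2*-2 + -1*1 + 4*0 = -12
Av = [10, -6, 4, -12]
Then v^T (Av) = -5*10 + -2*-6 + 1*4 + 0*-12
= -50 + 12 + 4 + 0 = -34

-34


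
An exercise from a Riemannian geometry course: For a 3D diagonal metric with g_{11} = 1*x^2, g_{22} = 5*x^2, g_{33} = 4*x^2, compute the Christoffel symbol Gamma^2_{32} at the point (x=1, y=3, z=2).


For a diagonal metric, Gamma^k_{ij} = (1/2) g^{kk} (dg_{ik}/dx_j + dg_{jk}/dx_i - dg_{ij}/dx_k).
The metric is diagonal, so g_{ab} = 0 for a != b.
At the given point: g_{11} = 1, g_{22} = 5, g_{33} = 4
g^{22} = 1/5
dg_{32}/dx_2 = 0 (off-diagonal)
dg_{22}/dx_3 = dg_{22}/dx_3 = 0
dg_{32}/dx_2 = 0 (off-diagonal)
Numerator = 0 + 0 - 0 = 0
Gamma^2_{32} = 0 / (2 * 5) = 0

0


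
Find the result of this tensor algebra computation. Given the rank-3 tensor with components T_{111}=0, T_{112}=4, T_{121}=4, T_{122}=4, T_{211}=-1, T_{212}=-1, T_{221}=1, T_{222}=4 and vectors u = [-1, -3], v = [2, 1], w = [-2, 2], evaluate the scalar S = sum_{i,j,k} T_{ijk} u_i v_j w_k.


S = sum over i,j,k of T_{ijk} u_i v_j w_k. Expanding all 8 terms:
T_{111}*u_1*v_1*w_1 = 0*-1*2*-2 = 0  (running total: 0)
T_{112}*u_1*v_1*w_2 = 4*-1*2*2 = -16  (running total: -16)
T_{121}*u_1*v_2*w_1 = 4*-1*1*-2 = 8  (running total: -8)
T_{122}*u_1*v_2*w_2 = 4*-1*1*2 = -8  (running total: -16)
T_{211}*u_2*v_1*w_1 = -1*-3*2*-2 = -12  (running total: -28)
T_{212}*u_2*v_1*w_2 = -1*-3*2*2 = 12  (running total: -16)
T_{221}*u_2*v_2*w_1 = 1*-3*1*-2 = 6  (running total: -10)
T_{222}*u_2*v_2*w_2 = 4*-3*1*2 = -24  (running total: -34)
S = -34

-34


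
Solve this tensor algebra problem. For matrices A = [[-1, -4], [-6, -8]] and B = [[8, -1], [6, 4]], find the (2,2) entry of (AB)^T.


(AB)^T_{ij} = (AB)_{ji} = sum_k A_{jk} B_{ki}.
For i=2, j=2 we need (AB)_{22}:
A_{21} * B_{12} = -6 * -1 = 6
A_{22} * B_{22} = -8 * 4 = -32
Sum = 6 + -32 = -26

-26


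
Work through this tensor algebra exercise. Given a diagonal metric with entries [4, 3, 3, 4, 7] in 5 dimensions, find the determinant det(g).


For a diagonal metric, the determinant is the product of diagonal entries.
Diagonal entries: 4, 3, 3, 4, 7
det(g) = 4 * 3 * 3 * 4 * 7 = 1008

1008


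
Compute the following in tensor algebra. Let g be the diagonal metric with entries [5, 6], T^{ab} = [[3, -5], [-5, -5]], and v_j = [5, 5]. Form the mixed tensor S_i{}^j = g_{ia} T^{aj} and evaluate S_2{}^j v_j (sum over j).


Step 1: lower the first index. For a diagonal metric, g_{ia} T^{aj} = g_{ii} T^{ij} (no sum on i).
g_{22} = 6
S_2{}^1 = 6 * T^{21} = 6 * -5 = -30
S_2{}^2 = 6 * T^{22} = 6 * -5 = -30
Step 2: contract S_2{}^j with v_j.
S_2{}^1 * v_1 = -30 * 5 = -150
S_2{}^2 * v_2 = -30 * 5 = -150
Result = -150 + -150 = -300

-300


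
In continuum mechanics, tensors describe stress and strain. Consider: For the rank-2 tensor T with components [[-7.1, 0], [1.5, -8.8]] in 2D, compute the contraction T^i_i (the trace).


The contraction (trace) of a rank-2 tensor is the sum of its diagonal elements.
Diagonal entries: A[1,1] = -7.1, A[2,2] = -8.8
Tr(A) = -7.1 + -8.8 = -15.9

-15.9


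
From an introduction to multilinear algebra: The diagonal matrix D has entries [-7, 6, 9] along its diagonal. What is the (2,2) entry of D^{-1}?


For a diagonal matrix, the inverse has entries (D^{-1})_{ii} = 1/d_{ii}.
The diagonal entries are: d_{11} = -7, d_{22} = 6, d_{33} = 9
We need (D^{-1})_{22} = 1/d_{22} = 1/6 = 1/6

1/6


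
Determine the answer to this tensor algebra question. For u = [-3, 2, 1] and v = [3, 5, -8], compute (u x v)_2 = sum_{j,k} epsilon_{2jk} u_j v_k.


(u x v)_2 = sum_{j,k} epsilon_{2jk} u_j v_k. Only permutations of (1,2,3) contribute; the two non-zero terms are:
eps_{213} u_1 v_3 = -1 * -3 * -8 = -24
eps_{231} u_3 v_1 = 1 * 1 * 3 = 3
(u x v)_2 = -21

-21


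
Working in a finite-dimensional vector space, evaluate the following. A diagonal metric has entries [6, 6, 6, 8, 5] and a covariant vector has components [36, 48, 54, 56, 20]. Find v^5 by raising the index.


To raise an index with a diagonal metric: v^i = v_i / g_{ii}.
For index 5: v_5 = 20, g_{55} = 5
v^5 = 20 / 5 = 4

4


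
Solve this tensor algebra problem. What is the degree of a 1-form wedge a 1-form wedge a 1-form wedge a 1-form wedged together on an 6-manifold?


The degree of a wedge product is the sum of the degrees of the individual forms.
Degrees: 1, 1, 1, 1
Total degree = 1 + 1 + 1 + 1 = 4

4


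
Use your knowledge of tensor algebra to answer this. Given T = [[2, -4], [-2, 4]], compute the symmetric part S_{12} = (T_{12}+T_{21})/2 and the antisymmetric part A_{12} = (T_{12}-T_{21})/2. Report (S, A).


T_{12} = -4
T_{21} = -2
S_{12} = (-4 + -2)/2 = -6/2 = -3
A_{12} = (-4 - -2)/2 = -2/2 = -1
Check: S + A = -3 + -1 = -4 = T_{12}.

(-3, -1)


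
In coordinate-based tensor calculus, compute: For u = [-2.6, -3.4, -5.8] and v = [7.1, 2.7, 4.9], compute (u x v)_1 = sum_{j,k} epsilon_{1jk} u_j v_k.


(u x v)_1 = sum_{j,k} epsilon_{1jk} u_j v_k. Only permutations of (1,2,3) contribute; the two non-zero terms are:
eps_{123} u_2 v_3 = 1 * -3.4 * 4.9 = -16.66
eps_{132} u_3 v_2 = -1 * -5.8 * 2.7 = 15.66
(u x v)_1 = -1

-1


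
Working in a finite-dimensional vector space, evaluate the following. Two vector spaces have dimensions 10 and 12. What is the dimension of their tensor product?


The dimension of a tensor product is the product of dimensions.
dim(V) = 10, dim(W) = 12
dim(V (x) W) = 10 * 12 = 120

120


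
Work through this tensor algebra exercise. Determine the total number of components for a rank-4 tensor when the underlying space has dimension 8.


The number of components of a rank-r tensor in d dimensions is d^r.
Here d = 8 and r = 4.
8^4 = 4096

4096


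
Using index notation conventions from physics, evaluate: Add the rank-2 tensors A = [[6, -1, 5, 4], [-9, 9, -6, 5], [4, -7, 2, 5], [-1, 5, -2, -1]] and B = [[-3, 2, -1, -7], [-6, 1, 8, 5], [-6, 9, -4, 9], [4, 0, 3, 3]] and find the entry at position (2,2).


Tensor addition is component-wise: (A + B)_{ij} = A_{ij} + B_{ij}.
A_{22} = 9
B_{22} = 1
(A + B)_{22} = 9 + 1 = 10

10


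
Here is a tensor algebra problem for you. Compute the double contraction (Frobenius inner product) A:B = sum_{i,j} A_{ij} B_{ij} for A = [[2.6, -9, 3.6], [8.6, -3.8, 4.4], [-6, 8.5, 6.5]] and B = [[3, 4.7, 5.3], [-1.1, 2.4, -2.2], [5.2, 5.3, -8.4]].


A:B = sum over all i,j of A_{ij} * B_{ij}.
Row 1: 2.6*3=7.8, -9*4.7=-42.3, 3.6*5.3=19.08 => row sum = -15.42
Row 2: 8.6*-1.1=-9.46, -3.8*2.4=-9.12, 4.4*-2.2=-9.68 => row sum = -28.26
Row 3: -6*5.2=-31.2, 8.5*5.3=45.05, 6.5*-8.4=-54.6 => row sum = -40.75
Total = -15.42 + -28.26 + -40.75 = -84.43

-84.43


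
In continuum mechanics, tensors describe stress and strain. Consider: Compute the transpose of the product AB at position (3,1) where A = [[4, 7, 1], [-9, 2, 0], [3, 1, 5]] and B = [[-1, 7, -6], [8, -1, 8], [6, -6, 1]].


(AB)^T_{ij} = (AB)_{ji} = sum_k A_{jk} B_{ki}.
For i=3, j=1 we need (AB)_{13}:
A_{11} * B_{13} = 4 * -6 = -24
A_{12} * B_{23} = 7 * 8 = 56
A_{13} * B_{33} = 1 * 1 = 1
Sum = -24 + 56 + 1 = 33

33


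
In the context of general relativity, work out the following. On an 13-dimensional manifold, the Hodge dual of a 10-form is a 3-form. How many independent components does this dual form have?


The Hodge dual of a p-form on an n-dimensional manifold is an (n-p)-form.
n = 13, p = 10, so dual degree = 13 - 10 = 3
The number of components is C(n, n-p) = C(13, 3) = 286

286


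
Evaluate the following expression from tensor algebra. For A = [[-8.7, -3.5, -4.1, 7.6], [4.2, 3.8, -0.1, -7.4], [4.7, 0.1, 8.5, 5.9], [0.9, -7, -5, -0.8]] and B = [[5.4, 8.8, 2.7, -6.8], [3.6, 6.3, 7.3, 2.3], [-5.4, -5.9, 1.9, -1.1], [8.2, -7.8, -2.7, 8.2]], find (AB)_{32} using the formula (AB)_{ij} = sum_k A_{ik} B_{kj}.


(AB)_{ij} = sum_k A_{ik} B_{kj}.
For i=3, j=2:
A_{31} * B_{12} = 4.7 * 8.8 = 41.36
A_{32} * B_{22} = 0.1 * 6.3 = 0.63
A_{33} * B_{32} = 8.5 * -5.9 = -50.15
A_{34} * B_{42} = 5.9 * -7.8 = -46.02
Sum = 41.36 + 0.63 + -50.15 + -46.02 = -54.18

-54.18


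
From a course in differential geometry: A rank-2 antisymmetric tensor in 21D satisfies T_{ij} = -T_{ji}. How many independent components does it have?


An antisymmetric rank-2 tensor satisfies A_{ij} = -A_{ji}, so diagonal entries are zero.
The independent components are the upper-triangular entries: C(n, 2) = n(n-1)/2.
n = 21
C(21, 2) = 21 * 20 / 2 = 420 / 2 = 210

210


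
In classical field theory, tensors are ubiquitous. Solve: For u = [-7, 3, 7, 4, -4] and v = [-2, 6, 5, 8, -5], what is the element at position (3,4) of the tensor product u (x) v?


The outer product entry T_{ij} = u_i * v_j.
We need i=3, j=4.
u_3 = 7, v_4 = 8
T_{3,4} = 7 * 8 = 56

56


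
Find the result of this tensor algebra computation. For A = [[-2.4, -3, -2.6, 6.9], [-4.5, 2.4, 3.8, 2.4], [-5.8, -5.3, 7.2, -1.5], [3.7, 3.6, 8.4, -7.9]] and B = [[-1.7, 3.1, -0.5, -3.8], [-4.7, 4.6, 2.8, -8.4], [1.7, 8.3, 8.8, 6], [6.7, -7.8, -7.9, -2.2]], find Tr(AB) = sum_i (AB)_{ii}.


Tr(AB) = sum_i (AB)_{ii} where (AB)_{ii} = sum_k A_{ik} B_{ki}.
(AB)_{11} = -2.4*-1.7 + -3*-4.7 + -2.6*1.7 + 6.9*6.7 = 59.99
(AB)_{22} = -4.5*3.1 + 2.4*4.6 + 3.8*8.3 + 2.4*-7.8 = 9.91
(AB)_{33} = -5.8*-0.5 + -5.3*2.8 + 7.2*8.8 + -1.5*-7.9 = 63.27
(AB)_{44} = 3.7*-3.8 + 3.6*-8.4 + 8.4*6 + -7.9*-2.2 = 23.48
Tr(AB) = 59.99 + 9.91 + 63.27 + 23.48 = 156.65

156.65


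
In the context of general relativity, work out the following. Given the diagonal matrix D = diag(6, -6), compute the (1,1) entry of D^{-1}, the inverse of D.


For a diagonal matrix, the inverse has entries (D^{-1})_{ii} = 1/d_{ii}.
The diagonal entries are: d_{11} = 6, d_{22} = -6
We need (D^{-1})_{11} = 1/d_{11} = 1/6 = 1/6

1/6
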